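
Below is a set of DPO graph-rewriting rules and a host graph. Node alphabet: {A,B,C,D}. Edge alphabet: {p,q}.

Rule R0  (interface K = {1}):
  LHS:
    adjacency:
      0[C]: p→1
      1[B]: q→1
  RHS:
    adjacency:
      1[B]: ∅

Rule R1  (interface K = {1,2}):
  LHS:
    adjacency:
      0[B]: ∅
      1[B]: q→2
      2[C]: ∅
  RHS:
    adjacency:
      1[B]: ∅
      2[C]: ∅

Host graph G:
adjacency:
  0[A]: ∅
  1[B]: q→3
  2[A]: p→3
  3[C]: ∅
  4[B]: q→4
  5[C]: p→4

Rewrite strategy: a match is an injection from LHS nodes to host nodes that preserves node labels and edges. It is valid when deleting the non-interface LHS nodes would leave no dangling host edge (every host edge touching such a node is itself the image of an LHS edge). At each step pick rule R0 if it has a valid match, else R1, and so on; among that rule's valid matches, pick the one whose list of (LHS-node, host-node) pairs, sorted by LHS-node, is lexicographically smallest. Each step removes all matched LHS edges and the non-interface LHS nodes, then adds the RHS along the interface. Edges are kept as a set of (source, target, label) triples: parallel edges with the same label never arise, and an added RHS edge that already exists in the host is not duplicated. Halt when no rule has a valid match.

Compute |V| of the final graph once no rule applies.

initial: |V|=6 |E|=4  E = 1-q->3 2-p->3 4-q->4 5-p->4
step 1: apply R0 at {0↦5, 1↦4}  → |V|=5 |E|=2  E = 1-q->3 2-p->3
step 2: apply R1 at {0↦4, 1↦1, 2↦3}  → |V|=4 |E|=1  E = 2-p->3
final graph: no rule applies after step 2
NF nodes: {0:A, 1:B, 2:A, 3:C}

Answer: 4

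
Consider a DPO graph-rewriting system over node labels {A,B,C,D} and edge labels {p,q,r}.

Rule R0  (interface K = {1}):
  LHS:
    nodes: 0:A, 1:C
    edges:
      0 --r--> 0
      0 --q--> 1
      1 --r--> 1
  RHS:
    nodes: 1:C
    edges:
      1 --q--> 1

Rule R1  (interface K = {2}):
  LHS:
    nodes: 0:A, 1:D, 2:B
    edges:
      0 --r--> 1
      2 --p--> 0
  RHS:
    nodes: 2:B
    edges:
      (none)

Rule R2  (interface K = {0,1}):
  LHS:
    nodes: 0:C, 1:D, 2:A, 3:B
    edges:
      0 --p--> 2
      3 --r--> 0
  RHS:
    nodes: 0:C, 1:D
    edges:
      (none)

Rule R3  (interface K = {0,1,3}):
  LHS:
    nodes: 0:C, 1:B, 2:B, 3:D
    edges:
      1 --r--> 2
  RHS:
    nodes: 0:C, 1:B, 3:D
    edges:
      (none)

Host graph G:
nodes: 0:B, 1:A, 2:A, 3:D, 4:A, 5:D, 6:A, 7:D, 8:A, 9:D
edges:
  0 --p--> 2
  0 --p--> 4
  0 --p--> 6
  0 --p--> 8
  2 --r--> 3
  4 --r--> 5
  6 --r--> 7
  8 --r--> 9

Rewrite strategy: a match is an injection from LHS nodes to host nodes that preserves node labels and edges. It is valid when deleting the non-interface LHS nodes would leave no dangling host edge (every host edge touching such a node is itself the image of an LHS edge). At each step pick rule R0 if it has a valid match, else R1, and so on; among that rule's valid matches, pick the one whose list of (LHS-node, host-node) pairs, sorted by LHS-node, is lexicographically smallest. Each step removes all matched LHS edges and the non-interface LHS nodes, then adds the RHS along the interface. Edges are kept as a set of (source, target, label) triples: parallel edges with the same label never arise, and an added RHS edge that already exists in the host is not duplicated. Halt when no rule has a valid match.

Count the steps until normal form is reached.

initial: |V|=10 |E|=8  E = 0-p->2 0-p->4 0-p->6 0-p->8 2-r->3 4-r->5 6-r->7 8-r->9
step 1: apply R1 at {0↦2, 1↦3, 2↦0}  → |V|=8 |E|=6  E = 0-p->4 0-p->6 0-p->8 4-r->5 6-r->7 8-r->9
step 2: apply R1 at {0↦4, 1↦5, 2↦0}  → |V|=6 |E|=4  E = 0-p->6 0-p->8 6-r->7 8-r->9
step 3: apply R1 at {0↦6, 1↦7, 2↦0}  → |V|=4 |E|=2  E = 0-p->8 8-r->9
step 4: apply R1 at {0↦8, 1↦9, 2↦0}  → |V|=2 |E|=0  E = ∅
final graph: no rule applies after step 4

Answer: 4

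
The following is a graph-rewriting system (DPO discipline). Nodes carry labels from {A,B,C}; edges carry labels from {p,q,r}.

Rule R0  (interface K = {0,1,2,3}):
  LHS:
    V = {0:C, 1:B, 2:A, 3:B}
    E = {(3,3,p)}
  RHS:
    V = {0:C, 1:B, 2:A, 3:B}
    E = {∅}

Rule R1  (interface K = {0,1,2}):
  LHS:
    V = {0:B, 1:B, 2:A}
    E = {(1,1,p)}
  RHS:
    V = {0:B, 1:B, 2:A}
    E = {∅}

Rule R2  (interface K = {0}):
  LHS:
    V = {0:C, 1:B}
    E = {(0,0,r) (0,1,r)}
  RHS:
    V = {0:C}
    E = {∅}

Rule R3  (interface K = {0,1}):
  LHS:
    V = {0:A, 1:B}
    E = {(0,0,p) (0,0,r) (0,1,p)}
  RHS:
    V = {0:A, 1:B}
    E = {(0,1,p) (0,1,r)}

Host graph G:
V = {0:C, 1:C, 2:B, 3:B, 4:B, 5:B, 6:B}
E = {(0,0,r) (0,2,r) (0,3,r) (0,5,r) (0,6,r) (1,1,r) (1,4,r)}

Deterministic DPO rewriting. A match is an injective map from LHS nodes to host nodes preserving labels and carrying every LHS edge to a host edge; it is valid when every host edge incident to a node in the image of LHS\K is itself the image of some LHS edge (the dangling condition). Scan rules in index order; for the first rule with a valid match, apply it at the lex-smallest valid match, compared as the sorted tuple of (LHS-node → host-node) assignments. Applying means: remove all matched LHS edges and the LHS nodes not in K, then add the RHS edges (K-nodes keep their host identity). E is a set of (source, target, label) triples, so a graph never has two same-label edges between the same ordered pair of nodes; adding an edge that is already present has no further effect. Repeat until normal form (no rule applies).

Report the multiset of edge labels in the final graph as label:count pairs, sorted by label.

[0] host  ⇒  7 nodes, 7 edges  {0-r->0 0-r->2 0-r->3 0-r->5 0-r->6 1-r->1 1-r->4}
[1] R2 @ {0↦0, 1↦2}  ⇒  6 nodes, 5 edges  {0-r->3 0-r->5 0-r->6 1-r->1 1-r->4}
[2] R2 @ {0↦1, 1↦4}  ⇒  5 nodes, 3 edges  {0-r->3 0-r->5 0-r->6}
normal form: no rule applies after step 2
NF edges: [(0, 3, 'r'), (0, 5, 'r'), (0, 6, 'r')]

Answer: r:3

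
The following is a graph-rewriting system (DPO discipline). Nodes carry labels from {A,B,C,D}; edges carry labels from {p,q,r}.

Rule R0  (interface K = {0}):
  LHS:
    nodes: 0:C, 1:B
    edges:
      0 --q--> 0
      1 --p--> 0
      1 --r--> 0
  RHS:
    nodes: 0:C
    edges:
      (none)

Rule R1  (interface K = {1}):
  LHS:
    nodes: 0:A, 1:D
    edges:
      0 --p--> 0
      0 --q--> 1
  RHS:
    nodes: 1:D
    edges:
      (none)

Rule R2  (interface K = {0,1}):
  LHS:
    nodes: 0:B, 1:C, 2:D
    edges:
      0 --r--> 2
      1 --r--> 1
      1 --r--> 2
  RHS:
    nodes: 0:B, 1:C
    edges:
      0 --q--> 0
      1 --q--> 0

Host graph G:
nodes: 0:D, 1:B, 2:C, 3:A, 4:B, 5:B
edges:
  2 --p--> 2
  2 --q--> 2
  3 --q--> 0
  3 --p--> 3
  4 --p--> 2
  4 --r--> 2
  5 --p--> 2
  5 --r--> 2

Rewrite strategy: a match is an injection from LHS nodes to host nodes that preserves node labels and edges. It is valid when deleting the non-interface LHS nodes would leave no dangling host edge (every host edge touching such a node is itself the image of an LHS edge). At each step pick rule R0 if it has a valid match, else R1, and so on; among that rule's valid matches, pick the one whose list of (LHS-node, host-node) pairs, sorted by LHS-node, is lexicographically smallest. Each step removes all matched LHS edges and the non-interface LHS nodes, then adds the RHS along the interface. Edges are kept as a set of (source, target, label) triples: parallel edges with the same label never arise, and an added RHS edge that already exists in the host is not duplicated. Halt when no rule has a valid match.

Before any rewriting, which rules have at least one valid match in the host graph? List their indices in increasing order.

R0: 2 valid matches — {0↦2, 1↦4}, {0↦2, 1↦5}
R1: 1 valid match — {0↦3, 1↦0}
R2: no valid match — LHS pattern not found

Answer: [R0,R1]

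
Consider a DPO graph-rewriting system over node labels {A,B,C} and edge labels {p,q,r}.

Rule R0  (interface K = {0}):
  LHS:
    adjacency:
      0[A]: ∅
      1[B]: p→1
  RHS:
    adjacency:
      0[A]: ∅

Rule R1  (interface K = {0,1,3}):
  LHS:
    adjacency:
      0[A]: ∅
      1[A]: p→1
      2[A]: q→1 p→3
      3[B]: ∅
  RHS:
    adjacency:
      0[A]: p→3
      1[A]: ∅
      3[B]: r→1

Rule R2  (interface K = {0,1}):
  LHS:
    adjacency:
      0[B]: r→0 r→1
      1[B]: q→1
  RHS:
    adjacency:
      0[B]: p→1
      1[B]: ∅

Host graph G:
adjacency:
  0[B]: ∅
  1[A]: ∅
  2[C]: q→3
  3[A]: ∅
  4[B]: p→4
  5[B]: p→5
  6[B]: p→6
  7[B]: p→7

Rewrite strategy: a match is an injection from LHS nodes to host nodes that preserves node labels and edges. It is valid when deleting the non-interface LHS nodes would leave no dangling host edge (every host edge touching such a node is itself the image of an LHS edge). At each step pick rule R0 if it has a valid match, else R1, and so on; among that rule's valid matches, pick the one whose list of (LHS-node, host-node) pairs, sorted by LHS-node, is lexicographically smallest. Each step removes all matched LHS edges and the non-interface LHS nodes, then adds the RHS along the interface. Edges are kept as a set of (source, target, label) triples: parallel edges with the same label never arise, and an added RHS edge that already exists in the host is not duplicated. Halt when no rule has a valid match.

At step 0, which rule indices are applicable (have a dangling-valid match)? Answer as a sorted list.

Answer: [R0]

Rewrite trace:
R0: 8 valid matches — {0↦1, 1↦4}, {0↦1, 1↦5}, {0↦1, 1↦6} (+5 more)
R1: no valid match — LHS pattern not found
R2: no valid match — LHS pattern not found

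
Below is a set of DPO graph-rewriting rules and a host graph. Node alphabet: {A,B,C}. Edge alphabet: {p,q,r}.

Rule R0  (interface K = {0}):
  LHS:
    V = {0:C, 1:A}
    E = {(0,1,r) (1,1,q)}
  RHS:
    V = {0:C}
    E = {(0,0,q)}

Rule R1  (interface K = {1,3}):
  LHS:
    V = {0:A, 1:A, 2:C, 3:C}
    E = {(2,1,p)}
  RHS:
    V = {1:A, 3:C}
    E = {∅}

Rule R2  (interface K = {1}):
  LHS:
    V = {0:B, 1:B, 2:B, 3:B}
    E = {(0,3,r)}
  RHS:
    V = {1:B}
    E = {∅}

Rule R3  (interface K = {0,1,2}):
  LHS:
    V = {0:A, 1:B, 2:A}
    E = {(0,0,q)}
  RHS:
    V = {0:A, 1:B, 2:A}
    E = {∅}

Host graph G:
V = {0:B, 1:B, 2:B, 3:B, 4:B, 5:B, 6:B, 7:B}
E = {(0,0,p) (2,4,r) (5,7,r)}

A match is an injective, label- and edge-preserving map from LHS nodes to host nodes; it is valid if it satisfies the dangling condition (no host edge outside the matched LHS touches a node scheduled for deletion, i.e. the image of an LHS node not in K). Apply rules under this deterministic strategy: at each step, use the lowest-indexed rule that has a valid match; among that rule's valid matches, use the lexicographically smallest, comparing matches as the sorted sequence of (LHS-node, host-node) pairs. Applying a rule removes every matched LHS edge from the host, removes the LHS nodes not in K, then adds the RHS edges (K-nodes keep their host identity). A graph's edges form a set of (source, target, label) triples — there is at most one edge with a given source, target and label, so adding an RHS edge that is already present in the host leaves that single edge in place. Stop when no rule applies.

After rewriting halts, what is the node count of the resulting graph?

start.  V:8 E:3  edges: 0-p->0 2-r->4 5-r->7
1. fire R2 via {0↦2, 1↦0, 2↦1, 3↦4}  →  V:5 E:2  edges: 0-p->0 5-r->7
2. fire R2 via {0↦5, 1↦0, 2↦3, 3↦7}  →  V:2 E:1  edges: 0-p->0
normal form: no rule applies after step 2
NF nodes: {0:B, 6:B}

Answer: 2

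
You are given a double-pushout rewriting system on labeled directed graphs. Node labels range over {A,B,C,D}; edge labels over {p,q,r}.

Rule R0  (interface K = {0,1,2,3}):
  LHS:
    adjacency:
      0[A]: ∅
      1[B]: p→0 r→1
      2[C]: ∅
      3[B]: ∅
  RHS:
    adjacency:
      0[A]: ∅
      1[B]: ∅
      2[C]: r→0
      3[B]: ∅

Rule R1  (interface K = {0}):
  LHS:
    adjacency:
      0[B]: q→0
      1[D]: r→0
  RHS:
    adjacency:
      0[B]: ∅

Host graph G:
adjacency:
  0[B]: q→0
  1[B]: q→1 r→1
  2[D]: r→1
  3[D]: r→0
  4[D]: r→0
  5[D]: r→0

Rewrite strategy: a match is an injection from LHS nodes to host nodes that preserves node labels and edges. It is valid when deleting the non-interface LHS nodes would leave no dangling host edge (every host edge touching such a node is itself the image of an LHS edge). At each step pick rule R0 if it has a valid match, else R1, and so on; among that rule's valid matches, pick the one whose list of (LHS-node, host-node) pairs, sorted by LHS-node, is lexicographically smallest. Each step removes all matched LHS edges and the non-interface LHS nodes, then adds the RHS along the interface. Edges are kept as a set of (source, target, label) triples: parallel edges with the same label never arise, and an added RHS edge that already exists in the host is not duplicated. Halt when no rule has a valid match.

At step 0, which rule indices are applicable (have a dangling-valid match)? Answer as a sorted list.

Answer: [R1]

Derivation:
R0: no valid match — LHS pattern not found
R1: 4 valid matches — {0↦0, 1↦3}, {0↦0, 1↦4}, {0↦0, 1↦5} (+1 more)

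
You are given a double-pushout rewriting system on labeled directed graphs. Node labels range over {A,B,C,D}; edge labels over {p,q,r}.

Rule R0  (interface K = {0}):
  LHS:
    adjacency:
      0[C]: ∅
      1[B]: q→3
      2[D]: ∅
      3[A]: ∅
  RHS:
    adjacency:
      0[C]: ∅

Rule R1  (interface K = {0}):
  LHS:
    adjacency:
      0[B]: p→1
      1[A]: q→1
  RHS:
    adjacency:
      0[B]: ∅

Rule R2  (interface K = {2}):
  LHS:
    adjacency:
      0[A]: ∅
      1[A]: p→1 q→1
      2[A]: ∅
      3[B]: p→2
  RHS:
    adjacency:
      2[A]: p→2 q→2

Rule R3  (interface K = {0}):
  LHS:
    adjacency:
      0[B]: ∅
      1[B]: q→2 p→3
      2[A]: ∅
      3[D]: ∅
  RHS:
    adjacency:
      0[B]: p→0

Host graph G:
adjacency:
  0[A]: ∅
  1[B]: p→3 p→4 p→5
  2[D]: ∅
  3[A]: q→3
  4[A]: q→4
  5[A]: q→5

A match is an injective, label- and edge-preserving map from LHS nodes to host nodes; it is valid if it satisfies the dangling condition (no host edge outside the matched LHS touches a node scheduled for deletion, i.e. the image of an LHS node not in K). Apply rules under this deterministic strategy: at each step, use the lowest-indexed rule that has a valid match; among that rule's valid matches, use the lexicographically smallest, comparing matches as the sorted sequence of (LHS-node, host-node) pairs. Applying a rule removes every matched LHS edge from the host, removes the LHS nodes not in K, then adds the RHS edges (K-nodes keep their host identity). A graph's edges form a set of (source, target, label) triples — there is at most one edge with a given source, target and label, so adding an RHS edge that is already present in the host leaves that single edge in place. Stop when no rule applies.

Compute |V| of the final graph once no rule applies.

initial: |V|=6 |E|=6  E = 1-p->3 1-p->4 1-p->5 3-q->3 4-q->4 5-q->5
step 1: apply R1 at {0↦1, 1↦3}  → |V|=5 |E|=4  E = 1-p->4 1-p->5 4-q->4 5-q->5
step 2: apply R1 at {0↦1, 1↦4}  → |V|=4 |E|=2  E = 1-p->5 5-q->5
step 3: apply R1 at {0↦1, 1↦5}  → |V|=3 |E|=0  E = ∅
final graph: no rule applies after step 3
NF nodes: {0:A, 1:B, 2:D}

Answer: 3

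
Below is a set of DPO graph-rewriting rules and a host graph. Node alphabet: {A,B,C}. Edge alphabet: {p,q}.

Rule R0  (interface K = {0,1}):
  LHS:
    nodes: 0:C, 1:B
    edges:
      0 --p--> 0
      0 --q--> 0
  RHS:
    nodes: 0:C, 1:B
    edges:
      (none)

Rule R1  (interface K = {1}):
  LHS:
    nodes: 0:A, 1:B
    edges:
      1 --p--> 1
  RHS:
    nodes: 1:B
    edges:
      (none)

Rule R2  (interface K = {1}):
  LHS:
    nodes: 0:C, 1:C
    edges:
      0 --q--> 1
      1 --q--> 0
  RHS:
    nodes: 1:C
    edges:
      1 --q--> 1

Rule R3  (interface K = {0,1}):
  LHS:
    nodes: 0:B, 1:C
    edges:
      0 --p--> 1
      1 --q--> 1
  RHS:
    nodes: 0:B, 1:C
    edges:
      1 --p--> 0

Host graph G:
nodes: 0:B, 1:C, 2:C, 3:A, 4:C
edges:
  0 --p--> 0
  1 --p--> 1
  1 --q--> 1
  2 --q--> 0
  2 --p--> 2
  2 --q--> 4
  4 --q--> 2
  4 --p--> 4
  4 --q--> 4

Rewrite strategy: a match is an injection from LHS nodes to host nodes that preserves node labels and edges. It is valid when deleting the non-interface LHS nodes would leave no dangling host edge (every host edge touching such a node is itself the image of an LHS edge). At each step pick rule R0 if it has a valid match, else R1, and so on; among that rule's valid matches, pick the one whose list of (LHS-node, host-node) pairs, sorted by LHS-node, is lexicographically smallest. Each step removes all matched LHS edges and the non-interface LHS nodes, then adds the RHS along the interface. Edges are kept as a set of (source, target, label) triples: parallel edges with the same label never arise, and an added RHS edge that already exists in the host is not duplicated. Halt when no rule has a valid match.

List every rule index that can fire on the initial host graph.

Answer: [R0,R1]

Rewrite trace:
R0: 2 valid matches — {0↦1, 1↦0}, {0↦4, 1↦0}
R1: 1 valid match — {0↦3, 1↦0}
R2: no valid match — 2 raw matches, all fail dangling condition
R3: no valid match — LHS pattern not found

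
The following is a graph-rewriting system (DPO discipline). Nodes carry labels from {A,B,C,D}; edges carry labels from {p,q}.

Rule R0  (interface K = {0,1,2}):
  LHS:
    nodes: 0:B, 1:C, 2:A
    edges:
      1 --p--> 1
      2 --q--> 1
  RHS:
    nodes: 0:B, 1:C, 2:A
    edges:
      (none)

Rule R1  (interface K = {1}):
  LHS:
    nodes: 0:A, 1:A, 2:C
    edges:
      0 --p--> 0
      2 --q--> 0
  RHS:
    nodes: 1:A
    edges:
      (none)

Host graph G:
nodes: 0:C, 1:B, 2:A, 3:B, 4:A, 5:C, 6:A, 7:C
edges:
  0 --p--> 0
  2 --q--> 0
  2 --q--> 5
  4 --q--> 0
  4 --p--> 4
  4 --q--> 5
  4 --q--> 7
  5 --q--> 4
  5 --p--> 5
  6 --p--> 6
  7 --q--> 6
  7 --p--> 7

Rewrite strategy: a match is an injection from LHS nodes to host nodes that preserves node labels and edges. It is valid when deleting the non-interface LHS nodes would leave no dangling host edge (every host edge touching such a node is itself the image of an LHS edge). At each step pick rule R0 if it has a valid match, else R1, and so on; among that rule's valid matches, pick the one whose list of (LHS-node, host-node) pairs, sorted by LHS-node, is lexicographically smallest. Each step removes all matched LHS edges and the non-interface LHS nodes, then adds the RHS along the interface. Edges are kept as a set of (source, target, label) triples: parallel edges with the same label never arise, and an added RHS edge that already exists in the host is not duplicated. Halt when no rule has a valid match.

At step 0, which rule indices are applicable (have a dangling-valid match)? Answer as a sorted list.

R0: 10 valid matches — {0↦1, 1↦0, 2↦2}, {0↦1, 1↦0, 2↦4}, {0↦1, 1↦5, 2↦2} (+7 more)
R1: no valid match — 4 raw matches, all fail dangling condition

Answer: [R0]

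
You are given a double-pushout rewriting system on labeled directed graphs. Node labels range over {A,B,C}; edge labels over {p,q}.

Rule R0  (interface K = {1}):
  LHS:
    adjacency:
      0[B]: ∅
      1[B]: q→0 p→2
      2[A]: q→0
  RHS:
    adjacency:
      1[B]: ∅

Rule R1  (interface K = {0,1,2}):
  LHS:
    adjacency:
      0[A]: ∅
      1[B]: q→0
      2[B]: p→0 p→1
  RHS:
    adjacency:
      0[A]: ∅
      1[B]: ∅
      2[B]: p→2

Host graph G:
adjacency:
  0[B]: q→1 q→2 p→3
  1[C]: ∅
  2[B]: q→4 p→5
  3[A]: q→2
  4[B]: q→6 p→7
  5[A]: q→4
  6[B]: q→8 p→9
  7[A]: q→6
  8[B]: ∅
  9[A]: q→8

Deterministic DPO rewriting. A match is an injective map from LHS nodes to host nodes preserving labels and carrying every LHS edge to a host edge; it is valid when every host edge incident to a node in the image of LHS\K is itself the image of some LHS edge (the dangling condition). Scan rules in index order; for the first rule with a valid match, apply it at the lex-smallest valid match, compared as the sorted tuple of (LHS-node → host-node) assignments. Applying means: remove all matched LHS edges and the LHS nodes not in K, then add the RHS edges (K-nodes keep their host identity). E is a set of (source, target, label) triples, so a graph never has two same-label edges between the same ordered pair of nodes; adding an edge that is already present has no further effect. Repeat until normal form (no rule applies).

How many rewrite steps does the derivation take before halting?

Answer: 4

Steps:
[0] host  ⇒  10 nodes, 13 edges  {0-q->1 0-q->2 0-p->3 2-q->4 2-p->5 3-q->2 4-q->6 4-p->7 5-q->4 6-q->8 6-p->9 7-q->6 9-q->8}
[1] R0 @ {0↦8, 1↦6, 2↦9}  ⇒  8 nodes, 10 edges  {0-q->1 0-q->2 0-p->3 2-q->4 2-p->5 3-q->2 4-q->6 4-p->7 5-q->4 7-q->6}
[2] R0 @ {0↦6, 1↦4, 2↦7}  ⇒  6 nodes, 7 edges  {0-q->1 0-q->2 0-p->3 2-q->4 2-p->5 3-q->2 5-q->4}
[3] R0 @ {0↦4, 1↦2, 2↦5}  ⇒  4 nodes, 4 edges  {0-q->1 0-q->2 0-p->3 3-q->2}
[4] R0 @ {0↦2, 1↦0, 2↦3}  ⇒  2 nodes, 1 edges  {0-q->1}
halt: no rule applies after step 4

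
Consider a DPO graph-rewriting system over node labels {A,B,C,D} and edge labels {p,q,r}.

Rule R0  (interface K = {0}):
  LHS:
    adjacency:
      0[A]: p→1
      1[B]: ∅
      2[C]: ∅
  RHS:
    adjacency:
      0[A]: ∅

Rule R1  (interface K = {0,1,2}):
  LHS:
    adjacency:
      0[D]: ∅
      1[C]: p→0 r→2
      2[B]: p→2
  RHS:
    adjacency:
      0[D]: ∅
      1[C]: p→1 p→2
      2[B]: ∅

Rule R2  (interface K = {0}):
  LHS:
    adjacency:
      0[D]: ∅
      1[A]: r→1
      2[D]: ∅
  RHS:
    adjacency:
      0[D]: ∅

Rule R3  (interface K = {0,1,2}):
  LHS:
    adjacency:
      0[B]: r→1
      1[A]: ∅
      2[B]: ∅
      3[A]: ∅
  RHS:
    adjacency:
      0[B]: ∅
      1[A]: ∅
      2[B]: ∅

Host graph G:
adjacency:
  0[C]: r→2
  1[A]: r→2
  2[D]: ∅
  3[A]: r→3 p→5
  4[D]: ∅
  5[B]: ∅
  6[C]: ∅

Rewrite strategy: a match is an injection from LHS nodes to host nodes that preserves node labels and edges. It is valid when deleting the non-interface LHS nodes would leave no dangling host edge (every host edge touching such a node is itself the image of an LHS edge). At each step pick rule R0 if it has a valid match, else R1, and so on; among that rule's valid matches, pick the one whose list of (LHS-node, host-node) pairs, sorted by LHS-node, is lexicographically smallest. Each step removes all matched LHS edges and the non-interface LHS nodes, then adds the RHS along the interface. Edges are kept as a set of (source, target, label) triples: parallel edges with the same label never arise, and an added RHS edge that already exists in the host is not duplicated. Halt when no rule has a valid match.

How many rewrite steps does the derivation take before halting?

Answer: 2

Rewrite trace:
start.  V:7 E:4  edges: 0-r->2 1-r->2 3-r->3 3-p->5
1. fire R0 via {0↦3, 1↦5, 2↦6}  →  V:5 E:3  edges: 0-r->2 1-r->2 3-r->3
2. fire R2 via {0↦2, 1↦3, 2↦4}  →  V:3 E:2  edges: 0-r->2 1-r->2
normal form: no rule applies after step 2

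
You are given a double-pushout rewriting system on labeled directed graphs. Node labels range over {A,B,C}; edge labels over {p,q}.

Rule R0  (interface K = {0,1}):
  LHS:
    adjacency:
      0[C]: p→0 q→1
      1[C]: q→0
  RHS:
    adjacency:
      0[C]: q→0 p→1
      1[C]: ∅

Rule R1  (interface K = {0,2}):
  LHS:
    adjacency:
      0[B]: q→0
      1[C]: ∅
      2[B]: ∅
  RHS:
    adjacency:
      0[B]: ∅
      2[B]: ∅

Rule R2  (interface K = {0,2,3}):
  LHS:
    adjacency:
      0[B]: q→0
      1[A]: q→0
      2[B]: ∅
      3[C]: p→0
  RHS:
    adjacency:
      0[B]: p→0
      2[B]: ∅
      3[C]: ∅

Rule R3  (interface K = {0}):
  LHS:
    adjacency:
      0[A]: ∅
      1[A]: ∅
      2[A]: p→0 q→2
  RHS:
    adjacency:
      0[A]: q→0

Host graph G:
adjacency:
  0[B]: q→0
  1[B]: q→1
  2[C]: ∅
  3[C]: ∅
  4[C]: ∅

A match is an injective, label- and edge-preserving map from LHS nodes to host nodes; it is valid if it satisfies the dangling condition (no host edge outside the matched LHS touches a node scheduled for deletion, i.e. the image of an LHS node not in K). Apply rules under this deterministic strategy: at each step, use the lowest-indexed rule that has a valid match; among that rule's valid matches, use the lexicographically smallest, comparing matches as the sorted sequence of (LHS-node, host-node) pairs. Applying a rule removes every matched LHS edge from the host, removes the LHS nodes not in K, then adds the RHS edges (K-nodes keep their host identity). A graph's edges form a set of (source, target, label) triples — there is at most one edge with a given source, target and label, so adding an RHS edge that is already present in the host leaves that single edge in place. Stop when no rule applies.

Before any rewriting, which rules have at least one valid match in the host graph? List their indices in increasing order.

R0: no valid match — LHS pattern not found
R1: 6 valid matches — {0↦0, 1↦2, 2↦1}, {0↦0, 1↦3, 2↦1}, {0↦0, 1↦4, 2↦1} (+3 more)
R2: no valid match — LHS pattern not found
R3: no valid match — LHS pattern not found

Answer: [R1]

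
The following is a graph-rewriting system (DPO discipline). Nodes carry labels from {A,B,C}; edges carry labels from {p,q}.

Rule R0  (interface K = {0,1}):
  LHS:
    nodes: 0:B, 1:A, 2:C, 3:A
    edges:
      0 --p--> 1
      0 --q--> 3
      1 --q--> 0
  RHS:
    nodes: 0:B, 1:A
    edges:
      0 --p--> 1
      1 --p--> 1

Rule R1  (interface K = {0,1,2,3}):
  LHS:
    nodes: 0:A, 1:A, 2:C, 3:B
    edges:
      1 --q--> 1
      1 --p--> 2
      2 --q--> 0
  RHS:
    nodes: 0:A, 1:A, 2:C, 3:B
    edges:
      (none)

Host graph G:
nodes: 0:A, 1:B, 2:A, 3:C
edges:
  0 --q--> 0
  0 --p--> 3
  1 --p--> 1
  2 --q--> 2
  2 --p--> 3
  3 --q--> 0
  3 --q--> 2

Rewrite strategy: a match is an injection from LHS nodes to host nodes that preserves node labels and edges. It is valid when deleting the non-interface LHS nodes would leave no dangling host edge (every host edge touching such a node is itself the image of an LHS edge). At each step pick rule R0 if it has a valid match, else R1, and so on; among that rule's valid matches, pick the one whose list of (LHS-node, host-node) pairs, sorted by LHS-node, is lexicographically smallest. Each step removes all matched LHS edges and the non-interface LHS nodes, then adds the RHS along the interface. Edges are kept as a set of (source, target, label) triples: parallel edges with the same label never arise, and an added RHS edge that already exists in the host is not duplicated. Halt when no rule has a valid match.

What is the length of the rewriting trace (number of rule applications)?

initial: |V|=4 |E|=7  E = 0-q->0 0-p->3 1-p->1 2-q->2 2-p->3 3-q->0 3-q->2
step 1: apply R1 at {0↦0, 1↦2, 2↦3, 3↦1}  → |V|=4 |E|=4  E = 0-q->0 0-p->3 1-p->1 3-q->2
step 2: apply R1 at {0↦2, 1↦0, 2↦3, 3↦1}  → |V|=4 |E|=1  E = 1-p->1
halt: no rule applies after step 2

Answer: 2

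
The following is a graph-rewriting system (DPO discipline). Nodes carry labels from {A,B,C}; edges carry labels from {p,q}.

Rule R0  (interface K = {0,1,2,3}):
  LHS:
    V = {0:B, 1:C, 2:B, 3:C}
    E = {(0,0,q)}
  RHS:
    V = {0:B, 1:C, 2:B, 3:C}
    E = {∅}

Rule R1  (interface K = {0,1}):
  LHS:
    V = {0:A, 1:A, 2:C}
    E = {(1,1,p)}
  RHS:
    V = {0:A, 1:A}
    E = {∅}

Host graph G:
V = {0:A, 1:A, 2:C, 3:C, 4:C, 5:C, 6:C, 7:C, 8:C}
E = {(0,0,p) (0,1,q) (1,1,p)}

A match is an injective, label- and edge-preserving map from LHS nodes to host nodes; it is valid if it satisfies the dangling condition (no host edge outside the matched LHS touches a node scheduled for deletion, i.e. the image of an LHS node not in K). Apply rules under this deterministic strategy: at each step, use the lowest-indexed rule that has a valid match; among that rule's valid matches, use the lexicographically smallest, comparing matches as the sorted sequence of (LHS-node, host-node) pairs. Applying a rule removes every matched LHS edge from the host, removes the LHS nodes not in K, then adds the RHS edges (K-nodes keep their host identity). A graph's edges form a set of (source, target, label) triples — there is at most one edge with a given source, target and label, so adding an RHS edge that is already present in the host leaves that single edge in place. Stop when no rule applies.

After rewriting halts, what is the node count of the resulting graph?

[0] host  ⇒  9 nodes, 3 edges  {0-p->0 0-q->1 1-p->1}
[1] R1 @ {0↦0, 1↦1, 2↦2}  ⇒  8 nodes, 2 edges  {0-p->0 0-q->1}
[2] R1 @ {0↦1, 1↦0, 2↦3}  ⇒  7 nodes, 1 edges  {0-q->1}
final graph: no rule applies after step 2
NF nodes: {0:A, 1:A, 4:C, 5:C, 6:C, 7:C, 8:C}

Answer: 7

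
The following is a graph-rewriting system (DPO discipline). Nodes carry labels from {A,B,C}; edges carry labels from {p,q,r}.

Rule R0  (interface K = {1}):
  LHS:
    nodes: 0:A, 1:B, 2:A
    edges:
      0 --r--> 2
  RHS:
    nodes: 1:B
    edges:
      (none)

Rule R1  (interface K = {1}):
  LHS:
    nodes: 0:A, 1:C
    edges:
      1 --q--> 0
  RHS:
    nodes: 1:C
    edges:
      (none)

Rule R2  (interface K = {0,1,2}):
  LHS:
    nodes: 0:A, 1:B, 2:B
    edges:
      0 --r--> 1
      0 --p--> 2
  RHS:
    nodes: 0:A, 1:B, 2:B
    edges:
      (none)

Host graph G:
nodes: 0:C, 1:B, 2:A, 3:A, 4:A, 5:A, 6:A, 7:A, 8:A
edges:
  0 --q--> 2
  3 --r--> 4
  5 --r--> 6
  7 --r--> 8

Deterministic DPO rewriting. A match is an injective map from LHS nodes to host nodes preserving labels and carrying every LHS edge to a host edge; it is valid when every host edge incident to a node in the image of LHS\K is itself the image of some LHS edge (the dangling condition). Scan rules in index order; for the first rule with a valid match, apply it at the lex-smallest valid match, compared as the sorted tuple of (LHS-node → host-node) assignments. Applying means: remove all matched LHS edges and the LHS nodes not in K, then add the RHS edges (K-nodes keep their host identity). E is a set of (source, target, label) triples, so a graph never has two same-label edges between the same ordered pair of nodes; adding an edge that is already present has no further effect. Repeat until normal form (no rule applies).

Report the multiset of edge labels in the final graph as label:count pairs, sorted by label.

Answer: (no edges)

Steps:
[0] host  ⇒  9 nodes, 4 edges  {0-q->2 3-r->4 5-r->6 7-r->8}
[1] R0 @ {0↦3, 1↦1, 2↦4}  ⇒  7 nodes, 3 edges  {0-q->2 5-r->6 7-r->8}
[2] R0 @ {0↦5, 1↦1, 2↦6}  ⇒  5 nodes, 2 edges  {0-q->2 7-r->8}
[3] R0 @ {0↦7, 1↦1, 2↦8}  ⇒  3 nodes, 1 edges  {0-q->2}
[4] R1 @ {0↦2, 1↦0}  ⇒  2 nodes, 0 edges  {∅}
normal form: no rule applies after step 4
NF edges: []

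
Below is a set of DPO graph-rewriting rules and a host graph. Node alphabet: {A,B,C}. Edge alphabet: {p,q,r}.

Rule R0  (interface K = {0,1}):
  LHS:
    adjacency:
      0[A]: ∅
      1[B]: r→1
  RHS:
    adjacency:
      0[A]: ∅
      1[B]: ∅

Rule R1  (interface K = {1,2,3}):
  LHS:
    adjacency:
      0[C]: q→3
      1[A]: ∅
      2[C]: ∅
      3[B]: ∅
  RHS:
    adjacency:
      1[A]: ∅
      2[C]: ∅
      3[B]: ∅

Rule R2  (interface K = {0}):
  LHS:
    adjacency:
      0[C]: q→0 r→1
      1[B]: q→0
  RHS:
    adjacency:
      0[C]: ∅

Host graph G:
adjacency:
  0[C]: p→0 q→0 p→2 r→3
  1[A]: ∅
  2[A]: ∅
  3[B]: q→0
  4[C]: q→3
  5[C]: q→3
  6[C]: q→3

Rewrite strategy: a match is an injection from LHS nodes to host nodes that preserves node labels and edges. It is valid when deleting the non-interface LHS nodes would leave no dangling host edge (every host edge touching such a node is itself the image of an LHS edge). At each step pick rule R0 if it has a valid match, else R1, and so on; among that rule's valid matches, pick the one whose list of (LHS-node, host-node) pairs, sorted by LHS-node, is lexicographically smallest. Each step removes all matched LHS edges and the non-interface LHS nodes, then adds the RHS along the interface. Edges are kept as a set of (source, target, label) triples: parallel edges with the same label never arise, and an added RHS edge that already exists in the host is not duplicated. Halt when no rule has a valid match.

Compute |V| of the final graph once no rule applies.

[0] host  ⇒  7 nodes, 8 edges  {0-p->0 0-q->0 0-p->2 0-r->3 3-q->0 4-q->3 5-q->3 6-q->3}
[1] R1 @ {0↦4, 1↦1, 2↦0, 3↦3}  ⇒  6 nodes, 7 edges  {0-p->0 0-q->0 0-p->2 0-r->3 3-q->0 5-q->3 6-q->3}
[2] R1 @ {0↦5, 1↦1, 2↦0, 3↦3}  ⇒  5 nodes, 6 edges  {0-p->0 0-q->0 0-p->2 0-r->3 3-q->0 6-q->3}
[3] R1 @ {0↦6, 1↦1, 2↦0, 3↦3}  ⇒  4 nodes, 5 edges  {0-p->0 0-q->0 0-p->2 0-r->3 3-q->0}
[4] R2 @ {0↦0, 1↦3}  ⇒  3 nodes, 2 edges  {0-p->0 0-p->2}
normal form: no rule applies after step 4
NF nodes: {0:C, 1:A, 2:A}

Answer: 3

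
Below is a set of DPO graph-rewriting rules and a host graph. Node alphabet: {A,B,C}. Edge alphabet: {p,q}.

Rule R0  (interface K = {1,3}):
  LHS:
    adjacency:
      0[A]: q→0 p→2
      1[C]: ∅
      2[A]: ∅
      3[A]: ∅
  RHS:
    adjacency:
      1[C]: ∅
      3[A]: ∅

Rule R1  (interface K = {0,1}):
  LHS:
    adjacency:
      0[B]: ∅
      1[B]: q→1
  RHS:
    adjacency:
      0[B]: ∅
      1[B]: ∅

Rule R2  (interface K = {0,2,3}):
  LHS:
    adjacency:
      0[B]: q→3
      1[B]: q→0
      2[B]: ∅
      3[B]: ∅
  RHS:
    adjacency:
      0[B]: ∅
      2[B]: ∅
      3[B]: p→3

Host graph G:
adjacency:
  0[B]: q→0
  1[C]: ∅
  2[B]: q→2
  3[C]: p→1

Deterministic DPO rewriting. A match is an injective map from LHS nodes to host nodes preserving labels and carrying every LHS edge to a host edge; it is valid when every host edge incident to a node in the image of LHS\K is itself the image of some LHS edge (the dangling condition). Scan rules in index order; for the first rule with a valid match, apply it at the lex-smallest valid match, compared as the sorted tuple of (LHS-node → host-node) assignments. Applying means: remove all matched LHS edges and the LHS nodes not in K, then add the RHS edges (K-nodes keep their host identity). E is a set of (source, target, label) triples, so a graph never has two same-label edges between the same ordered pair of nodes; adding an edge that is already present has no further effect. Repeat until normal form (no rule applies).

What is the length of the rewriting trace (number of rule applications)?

[0] host  ⇒  4 nodes, 3 edges  {0-q->0 2-q->2 3-p->1}
[1] R1 @ {0↦0, 1↦2}  ⇒  4 nodes, 2 edges  {0-q->0 3-p->1}
[2] R1 @ {0↦2, 1↦0}  ⇒  4 nodes, 1 edges  {3-p->1}
halt: no rule applies after step 2

Answer: 2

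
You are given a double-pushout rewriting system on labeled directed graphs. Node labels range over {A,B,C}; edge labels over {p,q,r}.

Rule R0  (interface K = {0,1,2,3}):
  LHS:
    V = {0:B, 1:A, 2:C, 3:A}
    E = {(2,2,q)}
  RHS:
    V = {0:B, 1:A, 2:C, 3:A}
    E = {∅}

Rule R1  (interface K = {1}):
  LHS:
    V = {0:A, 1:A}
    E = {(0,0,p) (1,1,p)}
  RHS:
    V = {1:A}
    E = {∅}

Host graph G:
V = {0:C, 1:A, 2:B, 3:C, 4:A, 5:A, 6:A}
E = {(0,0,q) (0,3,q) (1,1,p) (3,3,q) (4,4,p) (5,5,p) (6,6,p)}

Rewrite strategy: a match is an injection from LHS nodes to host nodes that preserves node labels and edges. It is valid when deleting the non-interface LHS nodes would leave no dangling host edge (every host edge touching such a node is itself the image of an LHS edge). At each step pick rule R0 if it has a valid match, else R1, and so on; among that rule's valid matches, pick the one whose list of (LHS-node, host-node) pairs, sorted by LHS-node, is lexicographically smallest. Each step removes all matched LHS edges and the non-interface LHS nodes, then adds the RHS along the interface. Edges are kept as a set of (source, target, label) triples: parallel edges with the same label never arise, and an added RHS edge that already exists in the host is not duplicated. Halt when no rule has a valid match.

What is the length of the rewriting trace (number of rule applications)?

initial: |V|=7 |E|=7  E = 0-q->0 0-q->3 1-p->1 3-q->3 4-p->4 5-p->5 6-p->6
step 1: apply R0 at {0↦2, 1↦1, 2↦0, 3↦4}  → |V|=7 |E|=6  E = 0-q->3 1-p->1 3-q->3 4-p->4 5-p->5 6-p->6
step 2: apply R0 at {0↦2, 1↦1, 2↦3, 3↦4}  → |V|=7 |E|=5  E = 0-q->3 1-p->1 4-p->4 5-p->5 6-p->6
step 3: apply R1 at {0↦1, 1↦4}  → |V|=6 |E|=3  E = 0-q->3 5-p->5 6-p->6
step 4: apply R1 at {0↦5, 1↦6}  → |V|=5 |E|=1  E = 0-q->3
normal form: no rule applies after step 4

Answer: 4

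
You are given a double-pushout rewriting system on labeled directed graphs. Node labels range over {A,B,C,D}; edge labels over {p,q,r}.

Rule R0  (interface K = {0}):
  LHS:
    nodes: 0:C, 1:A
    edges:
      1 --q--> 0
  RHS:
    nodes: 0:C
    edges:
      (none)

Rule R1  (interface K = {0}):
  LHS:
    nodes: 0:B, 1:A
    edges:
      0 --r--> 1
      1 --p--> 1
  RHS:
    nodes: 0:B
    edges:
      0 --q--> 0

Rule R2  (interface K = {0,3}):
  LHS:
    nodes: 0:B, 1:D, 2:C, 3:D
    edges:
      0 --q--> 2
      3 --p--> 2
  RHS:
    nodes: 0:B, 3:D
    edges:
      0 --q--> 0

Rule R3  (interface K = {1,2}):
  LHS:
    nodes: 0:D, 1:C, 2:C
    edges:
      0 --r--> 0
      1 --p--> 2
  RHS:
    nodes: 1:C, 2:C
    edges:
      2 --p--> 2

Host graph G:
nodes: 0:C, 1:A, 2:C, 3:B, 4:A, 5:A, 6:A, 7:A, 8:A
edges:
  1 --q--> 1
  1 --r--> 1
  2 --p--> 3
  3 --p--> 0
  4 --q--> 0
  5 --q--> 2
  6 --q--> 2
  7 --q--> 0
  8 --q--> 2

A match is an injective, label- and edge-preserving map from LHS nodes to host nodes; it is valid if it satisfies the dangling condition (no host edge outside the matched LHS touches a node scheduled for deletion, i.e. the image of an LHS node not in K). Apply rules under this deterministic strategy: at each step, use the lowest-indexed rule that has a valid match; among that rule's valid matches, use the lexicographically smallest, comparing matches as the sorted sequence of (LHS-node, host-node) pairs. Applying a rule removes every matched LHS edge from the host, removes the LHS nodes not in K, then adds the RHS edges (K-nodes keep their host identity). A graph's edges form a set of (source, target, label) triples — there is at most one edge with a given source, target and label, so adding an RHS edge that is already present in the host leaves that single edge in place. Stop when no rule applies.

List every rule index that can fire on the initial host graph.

Answer: [R0]

Derivation:
R0: 5 valid matches — {0↦0, 1↦4}, {0↦0, 1↦7}, {0↦2, 1↦5} (+2 more)
R1: no valid match — LHS pattern not found
R2: no valid match — LHS pattern not found
R3: no valid match — LHS pattern not found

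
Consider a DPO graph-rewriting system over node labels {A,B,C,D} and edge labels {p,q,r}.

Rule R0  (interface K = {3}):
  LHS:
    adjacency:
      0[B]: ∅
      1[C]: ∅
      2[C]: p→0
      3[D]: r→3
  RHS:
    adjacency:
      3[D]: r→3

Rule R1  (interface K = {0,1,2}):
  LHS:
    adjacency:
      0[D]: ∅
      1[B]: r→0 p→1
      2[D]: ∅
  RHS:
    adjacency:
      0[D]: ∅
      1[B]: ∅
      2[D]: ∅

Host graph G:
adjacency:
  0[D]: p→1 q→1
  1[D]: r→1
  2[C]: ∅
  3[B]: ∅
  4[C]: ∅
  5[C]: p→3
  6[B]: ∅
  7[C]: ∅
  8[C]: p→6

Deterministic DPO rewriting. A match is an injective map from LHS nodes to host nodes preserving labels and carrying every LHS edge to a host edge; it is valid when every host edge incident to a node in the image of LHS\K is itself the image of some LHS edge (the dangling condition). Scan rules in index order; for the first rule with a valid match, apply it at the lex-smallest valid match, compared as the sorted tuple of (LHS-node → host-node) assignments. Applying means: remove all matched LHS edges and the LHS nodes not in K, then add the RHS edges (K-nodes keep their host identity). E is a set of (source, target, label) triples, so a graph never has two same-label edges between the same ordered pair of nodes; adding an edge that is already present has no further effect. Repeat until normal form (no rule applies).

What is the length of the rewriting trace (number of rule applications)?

initial: |V|=9 |E|=5  E = 0-p->1 0-q->1 1-r->1 5-p->3 8-p->6
step 1: apply R0 at {0↦3, 1↦2, 2↦5, 3↦1}  → |V|=6 |E|=4  E = 0-p->1 0-q->1 1-r->1 8-p->6
step 2: apply R0 at {0↦6, 1↦4, 2↦8, 3↦1}  → |V|=3 |E|=3  E = 0-p->1 0-q->1 1-r->1
final graph: no rule applies after step 2

Answer: 2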